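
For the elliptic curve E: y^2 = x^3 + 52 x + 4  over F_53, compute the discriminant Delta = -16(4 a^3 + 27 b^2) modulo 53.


4 a^3 + 27 b^2 = 4*52^3 + 27*4^2 = 562432 + 432 = 562864
Delta = -16 * (562864) = -9005824
Delta mod 53 = 42

Delta = 42 (mod 53)


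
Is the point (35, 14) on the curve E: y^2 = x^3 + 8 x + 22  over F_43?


Check whether y^2 = x^3 + 8 x + 22 (mod 43) for (x, y) = (35, 14).
LHS: y^2 = 14^2 mod 43 = 24
RHS: x^3 + 8 x + 22 = 35^3 + 8*35 + 22 mod 43 = 5
LHS != RHS

No, not on the curve


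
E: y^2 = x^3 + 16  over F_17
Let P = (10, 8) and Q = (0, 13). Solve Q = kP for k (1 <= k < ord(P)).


Enumerate multiples of P until we hit Q = (0, 13):
  1P = (10, 8)
  2P = (16, 7)
  3P = (0, 13)
Match found at i = 3.

k = 3


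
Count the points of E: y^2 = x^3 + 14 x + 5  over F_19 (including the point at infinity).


For each x in F_19, count y with y^2 = x^3 + 14 x + 5 mod 19:
  x = 0: RHS = 5, y in [9, 10]  -> 2 point(s)
  x = 1: RHS = 1, y in [1, 18]  -> 2 point(s)
  x = 3: RHS = 17, y in [6, 13]  -> 2 point(s)
  x = 4: RHS = 11, y in [7, 12]  -> 2 point(s)
  x = 6: RHS = 1, y in [1, 18]  -> 2 point(s)
  x = 7: RHS = 9, y in [3, 16]  -> 2 point(s)
  x = 9: RHS = 5, y in [9, 10]  -> 2 point(s)
  x = 10: RHS = 5, y in [9, 10]  -> 2 point(s)
  x = 12: RHS = 1, y in [1, 18]  -> 2 point(s)
  x = 13: RHS = 9, y in [3, 16]  -> 2 point(s)
  x = 14: RHS = 0, y in [0]  -> 1 point(s)
  x = 17: RHS = 7, y in [8, 11]  -> 2 point(s)
  x = 18: RHS = 9, y in [3, 16]  -> 2 point(s)
Affine points: 25. Add the point at infinity: total = 26.

#E(F_19) = 26


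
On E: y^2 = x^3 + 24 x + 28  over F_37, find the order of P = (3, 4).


Compute successive multiples of P until we hit O:
  1P = (3, 4)
  2P = (4, 22)
  3P = (21, 5)
  4P = (17, 24)
  5P = (13, 24)
  6P = (25, 26)
  7P = (10, 26)
  8P = (15, 27)
  ... (continuing to 23P)
  23P = O

ord(P) = 23


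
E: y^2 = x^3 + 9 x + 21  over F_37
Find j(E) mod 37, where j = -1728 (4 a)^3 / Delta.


Delta = -16(4 a^3 + 27 b^2) mod 37 = 2
-1728 * (4 a)^3 = -1728 * (4*9)^3 mod 37 = 26
j = 26 * 2^(-1) mod 37 = 13

j = 13 (mod 37)


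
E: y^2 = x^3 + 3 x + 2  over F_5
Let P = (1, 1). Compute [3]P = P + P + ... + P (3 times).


k = 3 = 11_2 (binary, LSB first: 11)
Double-and-add from P = (1, 1):
  bit 0 = 1: acc = O + (1, 1) = (1, 1)
  bit 1 = 1: acc = (1, 1) + (2, 1) = (2, 4)

3P = (2, 4)


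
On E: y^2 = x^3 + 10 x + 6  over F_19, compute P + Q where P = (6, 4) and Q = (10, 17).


P != Q, so use the chord formula.
s = (y2 - y1) / (x2 - x1) = (13) / (4) mod 19 = 8
x3 = s^2 - x1 - x2 mod 19 = 8^2 - 6 - 10 = 10
y3 = s (x1 - x3) - y1 mod 19 = 8 * (6 - 10) - 4 = 2

P + Q = (10, 2)


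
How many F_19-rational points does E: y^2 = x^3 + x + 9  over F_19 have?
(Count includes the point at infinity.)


For each x in F_19, count y with y^2 = x^3 + 1 x + 9 mod 19:
  x = 0: RHS = 9, y in [3, 16]  -> 2 point(s)
  x = 1: RHS = 11, y in [7, 12]  -> 2 point(s)
  x = 2: RHS = 0, y in [0]  -> 1 point(s)
  x = 3: RHS = 1, y in [1, 18]  -> 2 point(s)
  x = 4: RHS = 1, y in [1, 18]  -> 2 point(s)
  x = 5: RHS = 6, y in [5, 14]  -> 2 point(s)
  x = 7: RHS = 17, y in [6, 13]  -> 2 point(s)
  x = 8: RHS = 16, y in [4, 15]  -> 2 point(s)
  x = 9: RHS = 6, y in [5, 14]  -> 2 point(s)
  x = 12: RHS = 1, y in [1, 18]  -> 2 point(s)
  x = 15: RHS = 17, y in [6, 13]  -> 2 point(s)
  x = 16: RHS = 17, y in [6, 13]  -> 2 point(s)
  x = 18: RHS = 7, y in [8, 11]  -> 2 point(s)
Affine points: 25. Add the point at infinity: total = 26.

#E(F_19) = 26


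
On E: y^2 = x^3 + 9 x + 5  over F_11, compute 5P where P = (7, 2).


k = 5 = 101_2 (binary, LSB first: 101)
Double-and-add from P = (7, 2):
  bit 0 = 1: acc = O + (7, 2) = (7, 2)
  bit 1 = 0: acc unchanged = (7, 2)
  bit 2 = 1: acc = (7, 2) + (9, 10) = (0, 4)

5P = (0, 4)


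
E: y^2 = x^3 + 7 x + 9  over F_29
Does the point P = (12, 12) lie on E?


Check whether y^2 = x^3 + 7 x + 9 (mod 29) for (x, y) = (12, 12).
LHS: y^2 = 12^2 mod 29 = 28
RHS: x^3 + 7 x + 9 = 12^3 + 7*12 + 9 mod 29 = 23
LHS != RHS

No, not on the curve


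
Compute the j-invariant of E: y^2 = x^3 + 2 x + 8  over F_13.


Delta = -16(4 a^3 + 27 b^2) mod 13 = 11
-1728 * (4 a)^3 = -1728 * (4*2)^3 mod 13 = 5
j = 5 * 11^(-1) mod 13 = 4

j = 4 (mod 13)


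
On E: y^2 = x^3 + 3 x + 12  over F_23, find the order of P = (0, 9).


Compute successive multiples of P until we hit O:
  1P = (0, 9)
  2P = (16, 19)
  3P = (2, 7)
  4P = (22, 13)
  5P = (17, 13)
  6P = (9, 20)
  7P = (3, 18)
  8P = (6, 19)
  ... (continuing to 21P)
  21P = O

ord(P) = 21


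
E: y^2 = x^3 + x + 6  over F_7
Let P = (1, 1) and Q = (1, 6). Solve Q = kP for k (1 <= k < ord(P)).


Enumerate multiples of P until we hit Q = (1, 6):
  1P = (1, 1)
  2P = (2, 4)
  3P = (6, 5)
  4P = (4, 5)
  5P = (3, 1)
  6P = (3, 6)
  7P = (4, 2)
  8P = (6, 2)
  9P = (2, 3)
  10P = (1, 6)
Match found at i = 10.

k = 10


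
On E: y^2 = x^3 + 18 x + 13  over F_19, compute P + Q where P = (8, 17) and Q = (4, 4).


P != Q, so use the chord formula.
s = (y2 - y1) / (x2 - x1) = (6) / (15) mod 19 = 8
x3 = s^2 - x1 - x2 mod 19 = 8^2 - 8 - 4 = 14
y3 = s (x1 - x3) - y1 mod 19 = 8 * (8 - 14) - 17 = 11

P + Q = (14, 11)


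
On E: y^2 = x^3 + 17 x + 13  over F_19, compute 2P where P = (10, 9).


Doubling: s = (3 x1^2 + a) / (2 y1)
s = (3*10^2 + 17) / (2*9) mod 19 = 6
x3 = s^2 - 2 x1 mod 19 = 6^2 - 2*10 = 16
y3 = s (x1 - x3) - y1 mod 19 = 6 * (10 - 16) - 9 = 12

2P = (16, 12)


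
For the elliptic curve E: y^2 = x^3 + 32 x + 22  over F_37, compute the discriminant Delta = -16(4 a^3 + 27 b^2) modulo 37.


4 a^3 + 27 b^2 = 4*32^3 + 27*22^2 = 131072 + 13068 = 144140
Delta = -16 * (144140) = -2306240
Delta mod 37 = 7

Delta = 7 (mod 37)


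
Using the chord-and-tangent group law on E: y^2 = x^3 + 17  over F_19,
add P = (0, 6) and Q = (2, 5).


P != Q, so use the chord formula.
s = (y2 - y1) / (x2 - x1) = (18) / (2) mod 19 = 9
x3 = s^2 - x1 - x2 mod 19 = 9^2 - 0 - 2 = 3
y3 = s (x1 - x3) - y1 mod 19 = 9 * (0 - 3) - 6 = 5

P + Q = (3, 5)


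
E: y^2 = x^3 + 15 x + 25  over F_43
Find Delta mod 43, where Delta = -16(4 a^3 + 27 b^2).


4 a^3 + 27 b^2 = 4*15^3 + 27*25^2 = 13500 + 16875 = 30375
Delta = -16 * (30375) = -486000
Delta mod 43 = 29

Delta = 29 (mod 43)


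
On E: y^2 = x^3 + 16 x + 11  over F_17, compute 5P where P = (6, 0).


k = 5 = 101_2 (binary, LSB first: 101)
Double-and-add from P = (6, 0):
  bit 0 = 1: acc = O + (6, 0) = (6, 0)
  bit 1 = 0: acc unchanged = (6, 0)
  bit 2 = 1: acc = (6, 0) + O = (6, 0)

5P = (6, 0)


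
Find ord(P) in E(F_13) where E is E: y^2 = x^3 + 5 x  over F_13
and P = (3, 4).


Compute successive multiples of P until we hit O:
  1P = (3, 4)
  2P = (10, 7)
  3P = (10, 6)
  4P = (3, 9)
  5P = O

ord(P) = 5


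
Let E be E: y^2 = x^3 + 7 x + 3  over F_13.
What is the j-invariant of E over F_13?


Delta = -16(4 a^3 + 27 b^2) mod 13 = 4
-1728 * (4 a)^3 = -1728 * (4*7)^3 mod 13 = 8
j = 8 * 4^(-1) mod 13 = 2

j = 2 (mod 13)


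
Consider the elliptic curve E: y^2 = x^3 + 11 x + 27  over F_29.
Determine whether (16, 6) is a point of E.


Check whether y^2 = x^3 + 11 x + 27 (mod 29) for (x, y) = (16, 6).
LHS: y^2 = 6^2 mod 29 = 7
RHS: x^3 + 11 x + 27 = 16^3 + 11*16 + 27 mod 29 = 7
LHS = RHS

Yes, on the curve


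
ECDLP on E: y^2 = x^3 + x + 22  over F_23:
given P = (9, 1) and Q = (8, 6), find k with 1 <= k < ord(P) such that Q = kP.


Enumerate multiples of P until we hit Q = (8, 6):
  1P = (9, 1)
  2P = (8, 6)
Match found at i = 2.

k = 2


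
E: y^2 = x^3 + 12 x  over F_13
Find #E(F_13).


For each x in F_13, count y with y^2 = x^3 + 12 x + 0 mod 13:
  x = 0: RHS = 0, y in [0]  -> 1 point(s)
  x = 1: RHS = 0, y in [0]  -> 1 point(s)
  x = 5: RHS = 3, y in [4, 9]  -> 2 point(s)
  x = 8: RHS = 10, y in [6, 7]  -> 2 point(s)
  x = 12: RHS = 0, y in [0]  -> 1 point(s)
Affine points: 7. Add the point at infinity: total = 8.

#E(F_13) = 8


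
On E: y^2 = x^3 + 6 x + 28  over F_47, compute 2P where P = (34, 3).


Doubling: s = (3 x1^2 + a) / (2 y1)
s = (3*34^2 + 6) / (2*3) mod 47 = 15
x3 = s^2 - 2 x1 mod 47 = 15^2 - 2*34 = 16
y3 = s (x1 - x3) - y1 mod 47 = 15 * (34 - 16) - 3 = 32

2P = (16, 32)


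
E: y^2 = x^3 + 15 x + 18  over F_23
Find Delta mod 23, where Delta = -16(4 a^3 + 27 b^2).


4 a^3 + 27 b^2 = 4*15^3 + 27*18^2 = 13500 + 8748 = 22248
Delta = -16 * (22248) = -355968
Delta mod 23 = 3

Delta = 3 (mod 23)


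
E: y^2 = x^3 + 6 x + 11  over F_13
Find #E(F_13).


For each x in F_13, count y with y^2 = x^3 + 6 x + 11 mod 13:
  x = 3: RHS = 4, y in [2, 11]  -> 2 point(s)
  x = 5: RHS = 10, y in [6, 7]  -> 2 point(s)
  x = 6: RHS = 3, y in [4, 9]  -> 2 point(s)
  x = 8: RHS = 12, y in [5, 8]  -> 2 point(s)
  x = 9: RHS = 1, y in [1, 12]  -> 2 point(s)
  x = 11: RHS = 4, y in [2, 11]  -> 2 point(s)
  x = 12: RHS = 4, y in [2, 11]  -> 2 point(s)
Affine points: 14. Add the point at infinity: total = 15.

#E(F_13) = 15


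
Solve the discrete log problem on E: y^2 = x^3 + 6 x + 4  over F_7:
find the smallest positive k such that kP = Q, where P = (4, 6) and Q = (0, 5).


Enumerate multiples of P until we hit Q = (0, 5):
  1P = (4, 6)
  2P = (0, 5)
Match found at i = 2.

k = 2


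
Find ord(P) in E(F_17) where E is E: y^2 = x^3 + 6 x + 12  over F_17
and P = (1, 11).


Compute successive multiples of P until we hit O:
  1P = (1, 11)
  2P = (6, 14)
  3P = (9, 8)
  4P = (9, 9)
  5P = (6, 3)
  6P = (1, 6)
  7P = O

ord(P) = 7


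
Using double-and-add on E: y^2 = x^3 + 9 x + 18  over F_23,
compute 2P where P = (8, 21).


k = 2 = 10_2 (binary, LSB first: 01)
Double-and-add from P = (8, 21):
  bit 0 = 0: acc unchanged = O
  bit 1 = 1: acc = O + (15, 3) = (15, 3)

2P = (15, 3)


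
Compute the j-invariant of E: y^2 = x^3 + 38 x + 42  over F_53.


Delta = -16(4 a^3 + 27 b^2) mod 53 = 11
-1728 * (4 a)^3 = -1728 * (4*38)^3 mod 53 = 5
j = 5 * 11^(-1) mod 53 = 39

j = 39 (mod 53)


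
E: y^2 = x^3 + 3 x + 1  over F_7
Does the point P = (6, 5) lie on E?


Check whether y^2 = x^3 + 3 x + 1 (mod 7) for (x, y) = (6, 5).
LHS: y^2 = 5^2 mod 7 = 4
RHS: x^3 + 3 x + 1 = 6^3 + 3*6 + 1 mod 7 = 4
LHS = RHS

Yes, on the curve


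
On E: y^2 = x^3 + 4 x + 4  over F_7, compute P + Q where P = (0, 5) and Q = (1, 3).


P != Q, so use the chord formula.
s = (y2 - y1) / (x2 - x1) = (5) / (1) mod 7 = 5
x3 = s^2 - x1 - x2 mod 7 = 5^2 - 0 - 1 = 3
y3 = s (x1 - x3) - y1 mod 7 = 5 * (0 - 3) - 5 = 1

P + Q = (3, 1)


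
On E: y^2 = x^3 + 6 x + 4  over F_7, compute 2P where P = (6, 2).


Doubling: s = (3 x1^2 + a) / (2 y1)
s = (3*6^2 + 6) / (2*2) mod 7 = 4
x3 = s^2 - 2 x1 mod 7 = 4^2 - 2*6 = 4
y3 = s (x1 - x3) - y1 mod 7 = 4 * (6 - 4) - 2 = 6

2P = (4, 6)


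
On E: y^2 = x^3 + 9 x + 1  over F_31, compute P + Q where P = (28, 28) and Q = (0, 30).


P != Q, so use the chord formula.
s = (y2 - y1) / (x2 - x1) = (2) / (3) mod 31 = 11
x3 = s^2 - x1 - x2 mod 31 = 11^2 - 28 - 0 = 0
y3 = s (x1 - x3) - y1 mod 31 = 11 * (28 - 0) - 28 = 1

P + Q = (0, 1)


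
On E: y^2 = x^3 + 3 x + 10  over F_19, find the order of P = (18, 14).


Compute successive multiples of P until we hit O:
  1P = (18, 14)
  2P = (13, 2)
  3P = (12, 8)
  4P = (9, 14)
  5P = (11, 5)
  6P = (6, 15)
  7P = (2, 10)
  8P = (5, 13)
  ... (continuing to 17P)
  17P = O

ord(P) = 17


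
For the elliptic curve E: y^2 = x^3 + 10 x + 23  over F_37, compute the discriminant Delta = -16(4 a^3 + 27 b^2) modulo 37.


4 a^3 + 27 b^2 = 4*10^3 + 27*23^2 = 4000 + 14283 = 18283
Delta = -16 * (18283) = -292528
Delta mod 37 = 31

Delta = 31 (mod 37)


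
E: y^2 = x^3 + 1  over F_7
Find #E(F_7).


For each x in F_7, count y with y^2 = x^3 + 0 x + 1 mod 7:
  x = 0: RHS = 1, y in [1, 6]  -> 2 point(s)
  x = 1: RHS = 2, y in [3, 4]  -> 2 point(s)
  x = 2: RHS = 2, y in [3, 4]  -> 2 point(s)
  x = 3: RHS = 0, y in [0]  -> 1 point(s)
  x = 4: RHS = 2, y in [3, 4]  -> 2 point(s)
  x = 5: RHS = 0, y in [0]  -> 1 point(s)
  x = 6: RHS = 0, y in [0]  -> 1 point(s)
Affine points: 11. Add the point at infinity: total = 12.

#E(F_7) = 12


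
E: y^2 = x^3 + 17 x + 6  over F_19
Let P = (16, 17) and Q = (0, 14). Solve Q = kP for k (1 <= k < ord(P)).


Enumerate multiples of P until we hit Q = (0, 14):
  1P = (16, 17)
  2P = (13, 7)
  3P = (18, 8)
  4P = (10, 13)
  5P = (4, 10)
  6P = (0, 5)
  7P = (0, 14)
Match found at i = 7.

k = 7


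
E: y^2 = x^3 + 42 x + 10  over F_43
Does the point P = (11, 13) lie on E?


Check whether y^2 = x^3 + 42 x + 10 (mod 43) for (x, y) = (11, 13).
LHS: y^2 = 13^2 mod 43 = 40
RHS: x^3 + 42 x + 10 = 11^3 + 42*11 + 10 mod 43 = 40
LHS = RHS

Yes, on the curve


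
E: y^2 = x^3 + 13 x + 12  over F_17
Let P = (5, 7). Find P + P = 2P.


Doubling: s = (3 x1^2 + a) / (2 y1)
s = (3*5^2 + 13) / (2*7) mod 17 = 16
x3 = s^2 - 2 x1 mod 17 = 16^2 - 2*5 = 8
y3 = s (x1 - x3) - y1 mod 17 = 16 * (5 - 8) - 7 = 13

2P = (8, 13)


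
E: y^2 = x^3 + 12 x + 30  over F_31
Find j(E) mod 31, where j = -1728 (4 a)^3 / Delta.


Delta = -16(4 a^3 + 27 b^2) mod 31 = 18
-1728 * (4 a)^3 = -1728 * (4*12)^3 mod 31 = 27
j = 27 * 18^(-1) mod 31 = 17

j = 17 (mod 31)


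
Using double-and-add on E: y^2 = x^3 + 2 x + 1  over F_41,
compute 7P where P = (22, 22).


k = 7 = 111_2 (binary, LSB first: 111)
Double-and-add from P = (22, 22):
  bit 0 = 1: acc = O + (22, 22) = (22, 22)
  bit 1 = 1: acc = (22, 22) + (28, 22) = (32, 19)
  bit 2 = 1: acc = (32, 19) + (8, 23) = (9, 25)

7P = (9, 25)


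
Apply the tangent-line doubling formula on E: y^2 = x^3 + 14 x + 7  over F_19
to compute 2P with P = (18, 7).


Doubling: s = (3 x1^2 + a) / (2 y1)
s = (3*18^2 + 14) / (2*7) mod 19 = 8
x3 = s^2 - 2 x1 mod 19 = 8^2 - 2*18 = 9
y3 = s (x1 - x3) - y1 mod 19 = 8 * (18 - 9) - 7 = 8

2P = (9, 8)


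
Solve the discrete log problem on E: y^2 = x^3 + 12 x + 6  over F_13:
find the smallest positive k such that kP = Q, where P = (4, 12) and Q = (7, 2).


Enumerate multiples of P until we hit Q = (7, 2):
  1P = (4, 12)
  2P = (8, 4)
  3P = (5, 3)
  4P = (7, 2)
Match found at i = 4.

k = 4


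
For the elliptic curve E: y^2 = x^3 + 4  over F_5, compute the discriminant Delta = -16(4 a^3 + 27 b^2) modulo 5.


4 a^3 + 27 b^2 = 4*0^3 + 27*4^2 = 0 + 432 = 432
Delta = -16 * (432) = -6912
Delta mod 5 = 3

Delta = 3 (mod 5)


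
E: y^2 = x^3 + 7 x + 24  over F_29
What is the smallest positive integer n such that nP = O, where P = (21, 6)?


Compute successive multiples of P until we hit O:
  1P = (21, 6)
  2P = (0, 16)
  3P = (15, 16)
  4P = (28, 25)
  5P = (14, 13)
  6P = (24, 26)
  7P = (22, 26)
  8P = (9, 2)
  ... (continuing to 22P)
  22P = O

ord(P) = 22


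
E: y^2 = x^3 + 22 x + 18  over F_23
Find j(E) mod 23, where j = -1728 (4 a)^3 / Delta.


Delta = -16(4 a^3 + 27 b^2) mod 23 = 5
-1728 * (4 a)^3 = -1728 * (4*22)^3 mod 23 = 8
j = 8 * 5^(-1) mod 23 = 20

j = 20 (mod 23)


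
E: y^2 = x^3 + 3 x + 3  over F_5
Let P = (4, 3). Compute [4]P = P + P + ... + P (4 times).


k = 4 = 100_2 (binary, LSB first: 001)
Double-and-add from P = (4, 3):
  bit 0 = 0: acc unchanged = O
  bit 1 = 0: acc unchanged = O
  bit 2 = 1: acc = O + (4, 2) = (4, 2)

4P = (4, 2)


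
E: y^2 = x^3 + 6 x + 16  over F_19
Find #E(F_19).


For each x in F_19, count y with y^2 = x^3 + 6 x + 16 mod 19:
  x = 0: RHS = 16, y in [4, 15]  -> 2 point(s)
  x = 1: RHS = 4, y in [2, 17]  -> 2 point(s)
  x = 2: RHS = 17, y in [6, 13]  -> 2 point(s)
  x = 3: RHS = 4, y in [2, 17]  -> 2 point(s)
  x = 4: RHS = 9, y in [3, 16]  -> 2 point(s)
  x = 5: RHS = 0, y in [0]  -> 1 point(s)
  x = 8: RHS = 6, y in [5, 14]  -> 2 point(s)
  x = 9: RHS = 1, y in [1, 18]  -> 2 point(s)
  x = 11: RHS = 7, y in [8, 11]  -> 2 point(s)
  x = 12: RHS = 11, y in [7, 12]  -> 2 point(s)
  x = 13: RHS = 11, y in [7, 12]  -> 2 point(s)
  x = 15: RHS = 4, y in [2, 17]  -> 2 point(s)
  x = 16: RHS = 9, y in [3, 16]  -> 2 point(s)
  x = 18: RHS = 9, y in [3, 16]  -> 2 point(s)
Affine points: 27. Add the point at infinity: total = 28.

#E(F_19) = 28


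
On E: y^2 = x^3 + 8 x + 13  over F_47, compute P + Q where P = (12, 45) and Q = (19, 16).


P != Q, so use the chord formula.
s = (y2 - y1) / (x2 - x1) = (18) / (7) mod 47 = 16
x3 = s^2 - x1 - x2 mod 47 = 16^2 - 12 - 19 = 37
y3 = s (x1 - x3) - y1 mod 47 = 16 * (12 - 37) - 45 = 25

P + Q = (37, 25)


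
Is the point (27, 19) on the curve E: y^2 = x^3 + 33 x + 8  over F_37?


Check whether y^2 = x^3 + 33 x + 8 (mod 37) for (x, y) = (27, 19).
LHS: y^2 = 19^2 mod 37 = 28
RHS: x^3 + 33 x + 8 = 27^3 + 33*27 + 8 mod 37 = 10
LHS != RHS

No, not on the curve


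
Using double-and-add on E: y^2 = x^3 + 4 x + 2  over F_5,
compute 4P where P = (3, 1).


k = 4 = 100_2 (binary, LSB first: 001)
Double-and-add from P = (3, 1):
  bit 0 = 0: acc unchanged = O
  bit 1 = 0: acc unchanged = O
  bit 2 = 1: acc = O + (3, 1) = (3, 1)

4P = (3, 1)


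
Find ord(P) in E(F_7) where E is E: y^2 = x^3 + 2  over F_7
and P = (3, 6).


Compute successive multiples of P until we hit O:
  1P = (3, 6)
  2P = (3, 1)
  3P = O

ord(P) = 3


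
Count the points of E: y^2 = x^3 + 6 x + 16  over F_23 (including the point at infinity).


For each x in F_23, count y with y^2 = x^3 + 6 x + 16 mod 23:
  x = 0: RHS = 16, y in [4, 19]  -> 2 point(s)
  x = 1: RHS = 0, y in [0]  -> 1 point(s)
  x = 2: RHS = 13, y in [6, 17]  -> 2 point(s)
  x = 4: RHS = 12, y in [9, 14]  -> 2 point(s)
  x = 8: RHS = 1, y in [1, 22]  -> 2 point(s)
  x = 10: RHS = 18, y in [8, 15]  -> 2 point(s)
  x = 15: RHS = 8, y in [10, 13]  -> 2 point(s)
  x = 22: RHS = 9, y in [3, 20]  -> 2 point(s)
Affine points: 15. Add the point at infinity: total = 16.

#E(F_23) = 16


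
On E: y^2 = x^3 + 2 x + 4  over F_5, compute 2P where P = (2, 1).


Doubling: s = (3 x1^2 + a) / (2 y1)
s = (3*2^2 + 2) / (2*1) mod 5 = 2
x3 = s^2 - 2 x1 mod 5 = 2^2 - 2*2 = 0
y3 = s (x1 - x3) - y1 mod 5 = 2 * (2 - 0) - 1 = 3

2P = (0, 3)


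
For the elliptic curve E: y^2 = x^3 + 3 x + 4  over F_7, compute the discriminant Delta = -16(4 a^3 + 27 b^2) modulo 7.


4 a^3 + 27 b^2 = 4*3^3 + 27*4^2 = 108 + 432 = 540
Delta = -16 * (540) = -8640
Delta mod 7 = 5

Delta = 5 (mod 7)


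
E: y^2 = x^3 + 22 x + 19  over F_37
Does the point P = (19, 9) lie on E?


Check whether y^2 = x^3 + 22 x + 19 (mod 37) for (x, y) = (19, 9).
LHS: y^2 = 9^2 mod 37 = 7
RHS: x^3 + 22 x + 19 = 19^3 + 22*19 + 19 mod 37 = 7
LHS = RHS

Yes, on the curve


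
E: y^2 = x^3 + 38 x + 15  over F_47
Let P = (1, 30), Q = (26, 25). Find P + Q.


P != Q, so use the chord formula.
s = (y2 - y1) / (x2 - x1) = (42) / (25) mod 47 = 28
x3 = s^2 - x1 - x2 mod 47 = 28^2 - 1 - 26 = 5
y3 = s (x1 - x3) - y1 mod 47 = 28 * (1 - 5) - 30 = 46

P + Q = (5, 46)


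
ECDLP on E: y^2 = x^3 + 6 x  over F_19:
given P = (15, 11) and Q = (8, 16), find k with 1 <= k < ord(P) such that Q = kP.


Enumerate multiples of P until we hit Q = (8, 16):
  1P = (15, 11)
  2P = (9, 2)
  3P = (2, 18)
  4P = (6, 9)
  5P = (14, 4)
  6P = (1, 11)
  7P = (3, 8)
  8P = (7, 10)
  9P = (8, 16)
Match found at i = 9.

k = 9


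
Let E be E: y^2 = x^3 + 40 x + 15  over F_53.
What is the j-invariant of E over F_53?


Delta = -16(4 a^3 + 27 b^2) mod 53 = 1
-1728 * (4 a)^3 = -1728 * (4*40)^3 mod 53 = 21
j = 21 * 1^(-1) mod 53 = 21

j = 21 (mod 53)


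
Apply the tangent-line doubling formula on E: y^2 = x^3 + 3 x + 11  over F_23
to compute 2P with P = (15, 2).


Doubling: s = (3 x1^2 + a) / (2 y1)
s = (3*15^2 + 3) / (2*2) mod 23 = 20
x3 = s^2 - 2 x1 mod 23 = 20^2 - 2*15 = 2
y3 = s (x1 - x3) - y1 mod 23 = 20 * (15 - 2) - 2 = 5

2P = (2, 5)


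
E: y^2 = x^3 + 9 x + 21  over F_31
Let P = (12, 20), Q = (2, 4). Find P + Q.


P != Q, so use the chord formula.
s = (y2 - y1) / (x2 - x1) = (15) / (21) mod 31 = 14
x3 = s^2 - x1 - x2 mod 31 = 14^2 - 12 - 2 = 27
y3 = s (x1 - x3) - y1 mod 31 = 14 * (12 - 27) - 20 = 18

P + Q = (27, 18)


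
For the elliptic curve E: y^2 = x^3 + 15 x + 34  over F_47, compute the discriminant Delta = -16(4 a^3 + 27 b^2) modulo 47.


4 a^3 + 27 b^2 = 4*15^3 + 27*34^2 = 13500 + 31212 = 44712
Delta = -16 * (44712) = -715392
Delta mod 47 = 42

Delta = 42 (mod 47)


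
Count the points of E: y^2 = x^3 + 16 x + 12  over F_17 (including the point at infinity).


For each x in F_17, count y with y^2 = x^3 + 16 x + 12 mod 17:
  x = 2: RHS = 1, y in [1, 16]  -> 2 point(s)
  x = 3: RHS = 2, y in [6, 11]  -> 2 point(s)
  x = 4: RHS = 4, y in [2, 15]  -> 2 point(s)
  x = 5: RHS = 13, y in [8, 9]  -> 2 point(s)
  x = 6: RHS = 1, y in [1, 16]  -> 2 point(s)
  x = 7: RHS = 8, y in [5, 12]  -> 2 point(s)
  x = 9: RHS = 1, y in [1, 16]  -> 2 point(s)
  x = 10: RHS = 16, y in [4, 13]  -> 2 point(s)
Affine points: 16. Add the point at infinity: total = 17.

#E(F_17) = 17


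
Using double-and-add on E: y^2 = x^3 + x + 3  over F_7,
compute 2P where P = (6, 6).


k = 2 = 10_2 (binary, LSB first: 01)
Double-and-add from P = (6, 6):
  bit 0 = 0: acc unchanged = O
  bit 1 = 1: acc = O + (6, 1) = (6, 1)

2P = (6, 1)


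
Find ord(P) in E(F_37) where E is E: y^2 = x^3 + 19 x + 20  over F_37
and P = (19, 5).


Compute successive multiples of P until we hit O:
  1P = (19, 5)
  2P = (10, 10)
  3P = (1, 22)
  4P = (26, 16)
  5P = (36, 0)
  6P = (26, 21)
  7P = (1, 15)
  8P = (10, 27)
  ... (continuing to 10P)
  10P = O

ord(P) = 10


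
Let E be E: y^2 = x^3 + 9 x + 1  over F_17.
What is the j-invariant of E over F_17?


Delta = -16(4 a^3 + 27 b^2) mod 17 = 2
-1728 * (4 a)^3 = -1728 * (4*9)^3 mod 17 = 14
j = 14 * 2^(-1) mod 17 = 7

j = 7 (mod 17)


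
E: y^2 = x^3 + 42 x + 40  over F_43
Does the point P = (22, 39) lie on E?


Check whether y^2 = x^3 + 42 x + 40 (mod 43) for (x, y) = (22, 39).
LHS: y^2 = 39^2 mod 43 = 16
RHS: x^3 + 42 x + 40 = 22^3 + 42*22 + 40 mod 43 = 2
LHS != RHS

No, not on the curve


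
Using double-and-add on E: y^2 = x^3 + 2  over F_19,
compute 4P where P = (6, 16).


k = 4 = 100_2 (binary, LSB first: 001)
Double-and-add from P = (6, 16):
  bit 0 = 0: acc unchanged = O
  bit 1 = 0: acc unchanged = O
  bit 2 = 1: acc = O + (4, 3) = (4, 3)

4P = (4, 3)


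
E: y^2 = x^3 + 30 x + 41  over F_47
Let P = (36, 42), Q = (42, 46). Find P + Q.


P != Q, so use the chord formula.
s = (y2 - y1) / (x2 - x1) = (4) / (6) mod 47 = 32
x3 = s^2 - x1 - x2 mod 47 = 32^2 - 36 - 42 = 6
y3 = s (x1 - x3) - y1 mod 47 = 32 * (36 - 6) - 42 = 25

P + Q = (6, 25)


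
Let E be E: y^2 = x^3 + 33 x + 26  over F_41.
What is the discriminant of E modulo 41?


4 a^3 + 27 b^2 = 4*33^3 + 27*26^2 = 143748 + 18252 = 162000
Delta = -16 * (162000) = -2592000
Delta mod 41 = 20

Delta = 20 (mod 41)


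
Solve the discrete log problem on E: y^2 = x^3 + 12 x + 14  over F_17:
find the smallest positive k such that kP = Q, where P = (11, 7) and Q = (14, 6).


Enumerate multiples of P until we hit Q = (14, 6):
  1P = (11, 7)
  2P = (14, 11)
  3P = (7, 4)
  4P = (7, 13)
  5P = (14, 6)
Match found at i = 5.

k = 5


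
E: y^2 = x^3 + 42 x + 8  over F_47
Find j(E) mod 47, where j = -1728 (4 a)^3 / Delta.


Delta = -16(4 a^3 + 27 b^2) mod 47 = 45
-1728 * (4 a)^3 = -1728 * (4*42)^3 mod 47 = 31
j = 31 * 45^(-1) mod 47 = 8

j = 8 (mod 47)


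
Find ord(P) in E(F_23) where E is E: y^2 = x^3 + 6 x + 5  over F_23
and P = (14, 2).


Compute successive multiples of P until we hit O:
  1P = (14, 2)
  2P = (19, 3)
  3P = (2, 5)
  4P = (20, 11)
  5P = (20, 12)
  6P = (2, 18)
  7P = (19, 20)
  8P = (14, 21)
  ... (continuing to 9P)
  9P = O

ord(P) = 9


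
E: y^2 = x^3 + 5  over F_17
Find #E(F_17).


For each x in F_17, count y with y^2 = x^3 + 0 x + 5 mod 17:
  x = 2: RHS = 13, y in [8, 9]  -> 2 point(s)
  x = 3: RHS = 15, y in [7, 10]  -> 2 point(s)
  x = 4: RHS = 1, y in [1, 16]  -> 2 point(s)
  x = 6: RHS = 0, y in [0]  -> 1 point(s)
  x = 7: RHS = 8, y in [5, 12]  -> 2 point(s)
  x = 10: RHS = 2, y in [6, 11]  -> 2 point(s)
  x = 12: RHS = 16, y in [4, 13]  -> 2 point(s)
  x = 13: RHS = 9, y in [3, 14]  -> 2 point(s)
  x = 16: RHS = 4, y in [2, 15]  -> 2 point(s)
Affine points: 17. Add the point at infinity: total = 18.

#E(F_17) = 18


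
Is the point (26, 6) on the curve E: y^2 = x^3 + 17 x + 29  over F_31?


Check whether y^2 = x^3 + 17 x + 29 (mod 31) for (x, y) = (26, 6).
LHS: y^2 = 6^2 mod 31 = 5
RHS: x^3 + 17 x + 29 = 26^3 + 17*26 + 29 mod 31 = 5
LHS = RHS

Yes, on the curve


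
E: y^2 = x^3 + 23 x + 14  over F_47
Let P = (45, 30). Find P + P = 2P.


Doubling: s = (3 x1^2 + a) / (2 y1)
s = (3*45^2 + 23) / (2*30) mod 47 = 28
x3 = s^2 - 2 x1 mod 47 = 28^2 - 2*45 = 36
y3 = s (x1 - x3) - y1 mod 47 = 28 * (45 - 36) - 30 = 34

2P = (36, 34)


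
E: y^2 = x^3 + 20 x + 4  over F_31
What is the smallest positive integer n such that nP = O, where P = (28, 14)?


Compute successive multiples of P until we hit O:
  1P = (28, 14)
  2P = (0, 2)
  3P = (19, 12)
  4P = (25, 28)
  5P = (17, 7)
  6P = (11, 25)
  7P = (1, 5)
  8P = (9, 13)
  ... (continuing to 31P)
  31P = O

ord(P) = 31


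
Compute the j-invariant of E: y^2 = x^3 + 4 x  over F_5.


Delta = -16(4 a^3 + 27 b^2) mod 5 = 4
-1728 * (4 a)^3 = -1728 * (4*4)^3 mod 5 = 2
j = 2 * 4^(-1) mod 5 = 3

j = 3 (mod 5)


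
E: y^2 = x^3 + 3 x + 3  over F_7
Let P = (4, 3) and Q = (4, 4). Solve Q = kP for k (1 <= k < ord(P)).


Enumerate multiples of P until we hit Q = (4, 4):
  1P = (4, 3)
  2P = (3, 2)
  3P = (1, 0)
  4P = (3, 5)
  5P = (4, 4)
Match found at i = 5.

k = 5


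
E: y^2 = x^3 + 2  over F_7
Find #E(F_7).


For each x in F_7, count y with y^2 = x^3 + 0 x + 2 mod 7:
  x = 0: RHS = 2, y in [3, 4]  -> 2 point(s)
  x = 3: RHS = 1, y in [1, 6]  -> 2 point(s)
  x = 5: RHS = 1, y in [1, 6]  -> 2 point(s)
  x = 6: RHS = 1, y in [1, 6]  -> 2 point(s)
Affine points: 8. Add the point at infinity: total = 9.

#E(F_7) = 9


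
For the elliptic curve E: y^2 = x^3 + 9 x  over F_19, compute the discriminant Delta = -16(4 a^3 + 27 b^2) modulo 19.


4 a^3 + 27 b^2 = 4*9^3 + 27*0^2 = 2916 + 0 = 2916
Delta = -16 * (2916) = -46656
Delta mod 19 = 8

Delta = 8 (mod 19)


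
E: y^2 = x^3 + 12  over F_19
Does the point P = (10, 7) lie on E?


Check whether y^2 = x^3 + 0 x + 12 (mod 19) for (x, y) = (10, 7).
LHS: y^2 = 7^2 mod 19 = 11
RHS: x^3 + 0 x + 12 = 10^3 + 0*10 + 12 mod 19 = 5
LHS != RHS

No, not on the curve


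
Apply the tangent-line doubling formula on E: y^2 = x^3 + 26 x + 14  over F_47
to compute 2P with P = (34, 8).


Doubling: s = (3 x1^2 + a) / (2 y1)
s = (3*34^2 + 26) / (2*8) mod 47 = 1
x3 = s^2 - 2 x1 mod 47 = 1^2 - 2*34 = 27
y3 = s (x1 - x3) - y1 mod 47 = 1 * (34 - 27) - 8 = 46

2P = (27, 46)


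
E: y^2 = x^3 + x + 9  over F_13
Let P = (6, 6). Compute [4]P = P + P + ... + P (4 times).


k = 4 = 100_2 (binary, LSB first: 001)
Double-and-add from P = (6, 6):
  bit 0 = 0: acc unchanged = O
  bit 1 = 0: acc unchanged = O
  bit 2 = 1: acc = O + (4, 5) = (4, 5)

4P = (4, 5)


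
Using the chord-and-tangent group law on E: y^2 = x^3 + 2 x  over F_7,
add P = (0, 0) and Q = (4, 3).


P != Q, so use the chord formula.
s = (y2 - y1) / (x2 - x1) = (3) / (4) mod 7 = 6
x3 = s^2 - x1 - x2 mod 7 = 6^2 - 0 - 4 = 4
y3 = s (x1 - x3) - y1 mod 7 = 6 * (0 - 4) - 0 = 4

P + Q = (4, 4)


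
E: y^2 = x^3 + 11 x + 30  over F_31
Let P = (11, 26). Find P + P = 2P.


Doubling: s = (3 x1^2 + a) / (2 y1)
s = (3*11^2 + 11) / (2*26) mod 31 = 6
x3 = s^2 - 2 x1 mod 31 = 6^2 - 2*11 = 14
y3 = s (x1 - x3) - y1 mod 31 = 6 * (11 - 14) - 26 = 18

2P = (14, 18)


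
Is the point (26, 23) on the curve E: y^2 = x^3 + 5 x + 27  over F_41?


Check whether y^2 = x^3 + 5 x + 27 (mod 41) for (x, y) = (26, 23).
LHS: y^2 = 23^2 mod 41 = 37
RHS: x^3 + 5 x + 27 = 26^3 + 5*26 + 27 mod 41 = 21
LHS != RHS

No, not on the curve


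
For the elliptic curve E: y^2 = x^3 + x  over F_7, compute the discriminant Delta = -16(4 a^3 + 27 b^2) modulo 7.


4 a^3 + 27 b^2 = 4*1^3 + 27*0^2 = 4 + 0 = 4
Delta = -16 * (4) = -64
Delta mod 7 = 6

Delta = 6 (mod 7)


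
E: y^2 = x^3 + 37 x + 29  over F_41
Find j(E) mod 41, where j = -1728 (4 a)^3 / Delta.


Delta = -16(4 a^3 + 27 b^2) mod 41 = 26
-1728 * (4 a)^3 = -1728 * (4*37)^3 mod 41 = 17
j = 17 * 26^(-1) mod 41 = 18

j = 18 (mod 41)


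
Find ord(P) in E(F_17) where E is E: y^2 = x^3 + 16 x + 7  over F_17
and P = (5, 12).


Compute successive multiples of P until we hit O:
  1P = (5, 12)
  2P = (6, 9)
  3P = (15, 1)
  4P = (13, 7)
  5P = (14, 0)
  6P = (13, 10)
  7P = (15, 16)
  8P = (6, 8)
  ... (continuing to 10P)
  10P = O

ord(P) = 10


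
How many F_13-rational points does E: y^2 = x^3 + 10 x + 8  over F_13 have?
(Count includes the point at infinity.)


For each x in F_13, count y with y^2 = x^3 + 10 x + 8 mod 13:
  x = 2: RHS = 10, y in [6, 7]  -> 2 point(s)
  x = 3: RHS = 0, y in [0]  -> 1 point(s)
  x = 5: RHS = 1, y in [1, 12]  -> 2 point(s)
  x = 10: RHS = 3, y in [4, 9]  -> 2 point(s)
  x = 12: RHS = 10, y in [6, 7]  -> 2 point(s)
Affine points: 9. Add the point at infinity: total = 10.

#E(F_13) = 10


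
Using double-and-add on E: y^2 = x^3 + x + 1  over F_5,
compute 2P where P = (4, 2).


k = 2 = 10_2 (binary, LSB first: 01)
Double-and-add from P = (4, 2):
  bit 0 = 0: acc unchanged = O
  bit 1 = 1: acc = O + (3, 4) = (3, 4)

2P = (3, 4)


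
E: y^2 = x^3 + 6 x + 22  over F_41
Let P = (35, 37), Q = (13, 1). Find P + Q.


P != Q, so use the chord formula.
s = (y2 - y1) / (x2 - x1) = (5) / (19) mod 41 = 24
x3 = s^2 - x1 - x2 mod 41 = 24^2 - 35 - 13 = 36
y3 = s (x1 - x3) - y1 mod 41 = 24 * (35 - 36) - 37 = 21

P + Q = (36, 21)


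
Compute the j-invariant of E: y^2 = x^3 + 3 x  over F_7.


Delta = -16(4 a^3 + 27 b^2) mod 7 = 1
-1728 * (4 a)^3 = -1728 * (4*3)^3 mod 7 = 6
j = 6 * 1^(-1) mod 7 = 6

j = 6 (mod 7)


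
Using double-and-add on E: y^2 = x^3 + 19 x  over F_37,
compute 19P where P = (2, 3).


k = 19 = 10011_2 (binary, LSB first: 11001)
Double-and-add from P = (2, 3):
  bit 0 = 1: acc = O + (2, 3) = (2, 3)
  bit 1 = 1: acc = (2, 3) + (34, 29) = (31, 22)
  bit 2 = 0: acc unchanged = (31, 22)
  bit 3 = 0: acc unchanged = (31, 22)
  bit 4 = 1: acc = (31, 22) + (3, 11) = (15, 16)

19P = (15, 16)


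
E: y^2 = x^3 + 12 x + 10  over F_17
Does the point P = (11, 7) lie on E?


Check whether y^2 = x^3 + 12 x + 10 (mod 17) for (x, y) = (11, 7).
LHS: y^2 = 7^2 mod 17 = 15
RHS: x^3 + 12 x + 10 = 11^3 + 12*11 + 10 mod 17 = 11
LHS != RHS

No, not on the curve


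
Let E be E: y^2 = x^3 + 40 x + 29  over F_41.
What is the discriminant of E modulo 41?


4 a^3 + 27 b^2 = 4*40^3 + 27*29^2 = 256000 + 22707 = 278707
Delta = -16 * (278707) = -4459312
Delta mod 41 = 12

Delta = 12 (mod 41)


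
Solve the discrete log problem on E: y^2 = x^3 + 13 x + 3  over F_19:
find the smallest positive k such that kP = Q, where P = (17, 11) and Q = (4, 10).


Enumerate multiples of P until we hit Q = (4, 10):
  1P = (17, 11)
  2P = (8, 7)
  3P = (1, 13)
  4P = (12, 5)
  5P = (15, 18)
  6P = (4, 10)
Match found at i = 6.

k = 6


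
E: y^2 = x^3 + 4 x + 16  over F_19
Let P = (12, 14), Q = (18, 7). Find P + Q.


P != Q, so use the chord formula.
s = (y2 - y1) / (x2 - x1) = (12) / (6) mod 19 = 2
x3 = s^2 - x1 - x2 mod 19 = 2^2 - 12 - 18 = 12
y3 = s (x1 - x3) - y1 mod 19 = 2 * (12 - 12) - 14 = 5

P + Q = (12, 5)


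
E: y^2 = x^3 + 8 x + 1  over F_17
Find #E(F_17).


For each x in F_17, count y with y^2 = x^3 + 8 x + 1 mod 17:
  x = 0: RHS = 1, y in [1, 16]  -> 2 point(s)
  x = 2: RHS = 8, y in [5, 12]  -> 2 point(s)
  x = 3: RHS = 1, y in [1, 16]  -> 2 point(s)
  x = 5: RHS = 13, y in [8, 9]  -> 2 point(s)
  x = 7: RHS = 9, y in [3, 14]  -> 2 point(s)
  x = 8: RHS = 16, y in [4, 13]  -> 2 point(s)
  x = 11: RHS = 9, y in [3, 14]  -> 2 point(s)
  x = 14: RHS = 1, y in [1, 16]  -> 2 point(s)
  x = 16: RHS = 9, y in [3, 14]  -> 2 point(s)
Affine points: 18. Add the point at infinity: total = 19.

#E(F_17) = 19


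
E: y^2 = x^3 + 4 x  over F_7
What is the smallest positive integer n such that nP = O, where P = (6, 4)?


Compute successive multiples of P until we hit O:
  1P = (6, 4)
  2P = (2, 3)
  3P = (3, 2)
  4P = (0, 0)
  5P = (3, 5)
  6P = (2, 4)
  7P = (6, 3)
  8P = O

ord(P) = 8


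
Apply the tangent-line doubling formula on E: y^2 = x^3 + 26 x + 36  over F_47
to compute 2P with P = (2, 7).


Doubling: s = (3 x1^2 + a) / (2 y1)
s = (3*2^2 + 26) / (2*7) mod 47 = 43
x3 = s^2 - 2 x1 mod 47 = 43^2 - 2*2 = 12
y3 = s (x1 - x3) - y1 mod 47 = 43 * (2 - 12) - 7 = 33

2P = (12, 33)


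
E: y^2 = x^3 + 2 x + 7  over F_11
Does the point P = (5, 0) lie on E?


Check whether y^2 = x^3 + 2 x + 7 (mod 11) for (x, y) = (5, 0).
LHS: y^2 = 0^2 mod 11 = 0
RHS: x^3 + 2 x + 7 = 5^3 + 2*5 + 7 mod 11 = 10
LHS != RHS

No, not on the curve


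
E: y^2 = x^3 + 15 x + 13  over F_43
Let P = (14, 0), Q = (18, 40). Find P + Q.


P != Q, so use the chord formula.
s = (y2 - y1) / (x2 - x1) = (40) / (4) mod 43 = 10
x3 = s^2 - x1 - x2 mod 43 = 10^2 - 14 - 18 = 25
y3 = s (x1 - x3) - y1 mod 43 = 10 * (14 - 25) - 0 = 19

P + Q = (25, 19)


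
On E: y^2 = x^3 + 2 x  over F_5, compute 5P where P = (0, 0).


k = 5 = 101_2 (binary, LSB first: 101)
Double-and-add from P = (0, 0):
  bit 0 = 1: acc = O + (0, 0) = (0, 0)
  bit 1 = 0: acc unchanged = (0, 0)
  bit 2 = 1: acc = (0, 0) + O = (0, 0)

5P = (0, 0)


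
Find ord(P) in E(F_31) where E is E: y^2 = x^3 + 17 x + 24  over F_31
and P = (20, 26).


Compute successive multiples of P until we hit O:
  1P = (20, 26)
  2P = (9, 21)
  3P = (4, 1)
  4P = (27, 27)
  5P = (3, 3)
  6P = (2, 2)
  7P = (28, 15)
  8P = (28, 16)
  ... (continuing to 15P)
  15P = O

ord(P) = 15


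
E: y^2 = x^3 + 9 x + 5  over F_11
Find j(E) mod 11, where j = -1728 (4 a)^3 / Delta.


Delta = -16(4 a^3 + 27 b^2) mod 11 = 8
-1728 * (4 a)^3 = -1728 * (4*9)^3 mod 11 = 6
j = 6 * 8^(-1) mod 11 = 9

j = 9 (mod 11)


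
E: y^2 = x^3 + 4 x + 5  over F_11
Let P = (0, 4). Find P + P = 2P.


Doubling: s = (3 x1^2 + a) / (2 y1)
s = (3*0^2 + 4) / (2*4) mod 11 = 6
x3 = s^2 - 2 x1 mod 11 = 6^2 - 2*0 = 3
y3 = s (x1 - x3) - y1 mod 11 = 6 * (0 - 3) - 4 = 0

2P = (3, 0)


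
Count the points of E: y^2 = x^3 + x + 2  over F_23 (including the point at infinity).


For each x in F_23, count y with y^2 = x^3 + 1 x + 2 mod 23:
  x = 0: RHS = 2, y in [5, 18]  -> 2 point(s)
  x = 1: RHS = 4, y in [2, 21]  -> 2 point(s)
  x = 2: RHS = 12, y in [9, 14]  -> 2 point(s)
  x = 3: RHS = 9, y in [3, 20]  -> 2 point(s)
  x = 4: RHS = 1, y in [1, 22]  -> 2 point(s)
  x = 8: RHS = 16, y in [4, 19]  -> 2 point(s)
  x = 9: RHS = 4, y in [2, 21]  -> 2 point(s)
  x = 10: RHS = 0, y in [0]  -> 1 point(s)
  x = 13: RHS = 4, y in [2, 21]  -> 2 point(s)
  x = 14: RHS = 0, y in [0]  -> 1 point(s)
  x = 19: RHS = 3, y in [7, 16]  -> 2 point(s)
  x = 20: RHS = 18, y in [8, 15]  -> 2 point(s)
  x = 22: RHS = 0, y in [0]  -> 1 point(s)
Affine points: 23. Add the point at infinity: total = 24.

#E(F_23) = 24


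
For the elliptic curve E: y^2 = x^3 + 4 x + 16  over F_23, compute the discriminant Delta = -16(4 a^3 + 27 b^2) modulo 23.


4 a^3 + 27 b^2 = 4*4^3 + 27*16^2 = 256 + 6912 = 7168
Delta = -16 * (7168) = -114688
Delta mod 23 = 13

Delta = 13 (mod 23)


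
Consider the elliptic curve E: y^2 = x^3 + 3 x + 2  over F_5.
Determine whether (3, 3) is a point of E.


Check whether y^2 = x^3 + 3 x + 2 (mod 5) for (x, y) = (3, 3).
LHS: y^2 = 3^2 mod 5 = 4
RHS: x^3 + 3 x + 2 = 3^3 + 3*3 + 2 mod 5 = 3
LHS != RHS

No, not on the curve


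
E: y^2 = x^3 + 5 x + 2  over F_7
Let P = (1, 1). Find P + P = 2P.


Doubling: s = (3 x1^2 + a) / (2 y1)
s = (3*1^2 + 5) / (2*1) mod 7 = 4
x3 = s^2 - 2 x1 mod 7 = 4^2 - 2*1 = 0
y3 = s (x1 - x3) - y1 mod 7 = 4 * (1 - 0) - 1 = 3

2P = (0, 3)


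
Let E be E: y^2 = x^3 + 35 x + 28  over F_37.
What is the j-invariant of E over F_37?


Delta = -16(4 a^3 + 27 b^2) mod 37 = 4
-1728 * (4 a)^3 = -1728 * (4*35)^3 mod 37 = 29
j = 29 * 4^(-1) mod 37 = 35

j = 35 (mod 37)


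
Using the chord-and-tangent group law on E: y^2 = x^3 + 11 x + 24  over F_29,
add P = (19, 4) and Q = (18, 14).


P != Q, so use the chord formula.
s = (y2 - y1) / (x2 - x1) = (10) / (28) mod 29 = 19
x3 = s^2 - x1 - x2 mod 29 = 19^2 - 19 - 18 = 5
y3 = s (x1 - x3) - y1 mod 29 = 19 * (19 - 5) - 4 = 1

P + Q = (5, 1)


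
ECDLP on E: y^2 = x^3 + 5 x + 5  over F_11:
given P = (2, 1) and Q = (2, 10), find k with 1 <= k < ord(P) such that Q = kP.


Enumerate multiples of P until we hit Q = (2, 10):
  1P = (2, 1)
  2P = (5, 1)
  3P = (4, 10)
  4P = (6, 3)
  5P = (6, 8)
  6P = (4, 1)
  7P = (5, 10)
  8P = (2, 10)
Match found at i = 8.

k = 8


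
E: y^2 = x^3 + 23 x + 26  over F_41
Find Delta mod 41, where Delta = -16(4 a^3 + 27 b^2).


4 a^3 + 27 b^2 = 4*23^3 + 27*26^2 = 48668 + 18252 = 66920
Delta = -16 * (66920) = -1070720
Delta mod 41 = 36

Delta = 36 (mod 41)


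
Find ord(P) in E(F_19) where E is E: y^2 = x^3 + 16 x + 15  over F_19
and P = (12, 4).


Compute successive multiples of P until we hit O:
  1P = (12, 4)
  2P = (15, 18)
  3P = (18, 6)
  4P = (6, 17)
  5P = (2, 6)
  6P = (2, 13)
  7P = (6, 2)
  8P = (18, 13)
  ... (continuing to 11P)
  11P = O

ord(P) = 11


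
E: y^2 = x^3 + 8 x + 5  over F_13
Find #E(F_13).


For each x in F_13, count y with y^2 = x^3 + 8 x + 5 mod 13:
  x = 1: RHS = 1, y in [1, 12]  -> 2 point(s)
  x = 2: RHS = 3, y in [4, 9]  -> 2 point(s)
  x = 3: RHS = 4, y in [2, 11]  -> 2 point(s)
  x = 4: RHS = 10, y in [6, 7]  -> 2 point(s)
  x = 5: RHS = 1, y in [1, 12]  -> 2 point(s)
  x = 6: RHS = 9, y in [3, 10]  -> 2 point(s)
  x = 7: RHS = 1, y in [1, 12]  -> 2 point(s)
  x = 8: RHS = 9, y in [3, 10]  -> 2 point(s)
  x = 9: RHS = 0, y in [0]  -> 1 point(s)
  x = 12: RHS = 9, y in [3, 10]  -> 2 point(s)
Affine points: 19. Add the point at infinity: total = 20.

#E(F_13) = 20


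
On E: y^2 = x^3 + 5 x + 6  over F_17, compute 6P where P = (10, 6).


k = 6 = 110_2 (binary, LSB first: 011)
Double-and-add from P = (10, 6):
  bit 0 = 0: acc unchanged = O
  bit 1 = 1: acc = O + (12, 14) = (12, 14)
  bit 2 = 1: acc = (12, 14) + (14, 7) = (16, 0)

6P = (16, 0)


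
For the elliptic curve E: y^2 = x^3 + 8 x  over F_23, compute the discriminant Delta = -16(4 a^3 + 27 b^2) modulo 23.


4 a^3 + 27 b^2 = 4*8^3 + 27*0^2 = 2048 + 0 = 2048
Delta = -16 * (2048) = -32768
Delta mod 23 = 7

Delta = 7 (mod 23)


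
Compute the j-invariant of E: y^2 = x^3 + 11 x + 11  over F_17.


Delta = -16(4 a^3 + 27 b^2) mod 17 = 6
-1728 * (4 a)^3 = -1728 * (4*11)^3 mod 17 = 16
j = 16 * 6^(-1) mod 17 = 14

j = 14 (mod 17)


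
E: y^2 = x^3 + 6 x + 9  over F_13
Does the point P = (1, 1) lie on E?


Check whether y^2 = x^3 + 6 x + 9 (mod 13) for (x, y) = (1, 1).
LHS: y^2 = 1^2 mod 13 = 1
RHS: x^3 + 6 x + 9 = 1^3 + 6*1 + 9 mod 13 = 3
LHS != RHS

No, not on the curve


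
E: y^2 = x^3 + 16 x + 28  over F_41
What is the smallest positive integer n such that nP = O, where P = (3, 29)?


Compute successive multiples of P until we hit O:
  1P = (3, 29)
  2P = (37, 8)
  3P = (10, 32)
  4P = (24, 3)
  5P = (12, 29)
  6P = (26, 12)
  7P = (32, 37)
  8P = (11, 31)
  ... (continuing to 39P)
  39P = O

ord(P) = 39


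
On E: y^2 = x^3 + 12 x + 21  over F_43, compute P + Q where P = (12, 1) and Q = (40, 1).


P != Q, so use the chord formula.
s = (y2 - y1) / (x2 - x1) = (0) / (28) mod 43 = 0
x3 = s^2 - x1 - x2 mod 43 = 0^2 - 12 - 40 = 34
y3 = s (x1 - x3) - y1 mod 43 = 0 * (12 - 34) - 1 = 42

P + Q = (34, 42)


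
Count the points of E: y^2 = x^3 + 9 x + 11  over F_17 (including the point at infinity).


For each x in F_17, count y with y^2 = x^3 + 9 x + 11 mod 17:
  x = 1: RHS = 4, y in [2, 15]  -> 2 point(s)
  x = 4: RHS = 9, y in [3, 14]  -> 2 point(s)
  x = 6: RHS = 9, y in [3, 14]  -> 2 point(s)
  x = 7: RHS = 9, y in [3, 14]  -> 2 point(s)
  x = 8: RHS = 0, y in [0]  -> 1 point(s)
  x = 10: RHS = 13, y in [8, 9]  -> 2 point(s)
  x = 11: RHS = 13, y in [8, 9]  -> 2 point(s)
  x = 13: RHS = 13, y in [8, 9]  -> 2 point(s)
  x = 14: RHS = 8, y in [5, 12]  -> 2 point(s)
  x = 15: RHS = 2, y in [6, 11]  -> 2 point(s)
  x = 16: RHS = 1, y in [1, 16]  -> 2 point(s)
Affine points: 21. Add the point at infinity: total = 22.

#E(F_17) = 22
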